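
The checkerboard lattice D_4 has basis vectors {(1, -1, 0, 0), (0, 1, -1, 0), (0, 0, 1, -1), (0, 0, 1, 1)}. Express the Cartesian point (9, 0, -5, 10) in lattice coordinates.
9b₁ + 9b₂ - 3b₃ + 7b₄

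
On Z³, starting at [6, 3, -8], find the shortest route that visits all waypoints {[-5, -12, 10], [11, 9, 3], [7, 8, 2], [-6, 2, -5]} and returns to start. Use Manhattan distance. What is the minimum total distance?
112
(one optimal route: (6, 3, -8) → (7, 8, 2) → (11, 9, 3) → (-5, -12, 10) → (-6, 2, -5) → (6, 3, -8))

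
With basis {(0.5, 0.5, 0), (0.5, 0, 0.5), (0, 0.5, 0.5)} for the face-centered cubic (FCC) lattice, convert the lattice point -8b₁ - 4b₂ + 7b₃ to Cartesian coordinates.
(-6, -0.5, 1.5)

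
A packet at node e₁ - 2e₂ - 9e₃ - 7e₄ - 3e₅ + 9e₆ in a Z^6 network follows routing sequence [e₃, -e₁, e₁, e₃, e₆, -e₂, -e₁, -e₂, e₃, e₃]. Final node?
(0, -4, -5, -7, -3, 10)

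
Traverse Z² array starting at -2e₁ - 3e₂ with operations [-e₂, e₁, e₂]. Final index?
(-1, -3)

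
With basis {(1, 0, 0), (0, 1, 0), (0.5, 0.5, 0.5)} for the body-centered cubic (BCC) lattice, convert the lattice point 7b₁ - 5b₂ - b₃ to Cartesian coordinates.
(6.5, -5.5, -0.5)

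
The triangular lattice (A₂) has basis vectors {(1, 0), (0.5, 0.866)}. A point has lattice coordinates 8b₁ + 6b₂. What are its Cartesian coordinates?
(11, 5.196)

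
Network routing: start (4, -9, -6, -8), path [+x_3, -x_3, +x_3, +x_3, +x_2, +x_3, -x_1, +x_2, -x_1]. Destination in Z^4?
(2, -7, -3, -8)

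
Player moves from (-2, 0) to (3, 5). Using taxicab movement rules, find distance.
10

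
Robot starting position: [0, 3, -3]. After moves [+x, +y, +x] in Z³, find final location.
(2, 4, -3)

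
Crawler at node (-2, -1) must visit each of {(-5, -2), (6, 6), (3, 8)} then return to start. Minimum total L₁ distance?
42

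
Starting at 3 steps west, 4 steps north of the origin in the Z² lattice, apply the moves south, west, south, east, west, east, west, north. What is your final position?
(-4, 3)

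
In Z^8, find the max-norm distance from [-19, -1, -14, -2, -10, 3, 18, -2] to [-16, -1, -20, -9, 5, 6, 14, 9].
15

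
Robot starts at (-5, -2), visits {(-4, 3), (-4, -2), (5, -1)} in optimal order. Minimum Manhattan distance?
19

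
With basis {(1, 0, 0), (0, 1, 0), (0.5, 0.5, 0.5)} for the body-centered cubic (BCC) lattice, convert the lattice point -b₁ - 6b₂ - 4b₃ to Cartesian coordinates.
(-3, -8, -2)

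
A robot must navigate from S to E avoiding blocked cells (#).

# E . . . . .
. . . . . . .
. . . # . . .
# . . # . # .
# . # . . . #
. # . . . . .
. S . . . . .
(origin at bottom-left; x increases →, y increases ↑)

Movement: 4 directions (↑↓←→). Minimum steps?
12
(one shortest path: (1, 0) → (2, 0) → (3, 0) → (4, 0) → (4, 1) → (4, 2) → (4, 3) → (4, 4) → (4, 5) → (3, 5) → (2, 5) → (1, 5) → (1, 6))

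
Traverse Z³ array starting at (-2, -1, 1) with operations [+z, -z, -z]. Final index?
(-2, -1, 0)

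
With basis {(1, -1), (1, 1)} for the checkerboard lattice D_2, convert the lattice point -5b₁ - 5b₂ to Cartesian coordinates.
(-10, 0)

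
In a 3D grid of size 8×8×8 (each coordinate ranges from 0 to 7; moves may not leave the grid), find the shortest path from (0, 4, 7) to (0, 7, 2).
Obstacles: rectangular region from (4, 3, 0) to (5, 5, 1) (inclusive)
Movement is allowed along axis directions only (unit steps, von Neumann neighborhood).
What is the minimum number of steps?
8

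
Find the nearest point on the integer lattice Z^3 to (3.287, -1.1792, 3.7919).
(3, -1, 4)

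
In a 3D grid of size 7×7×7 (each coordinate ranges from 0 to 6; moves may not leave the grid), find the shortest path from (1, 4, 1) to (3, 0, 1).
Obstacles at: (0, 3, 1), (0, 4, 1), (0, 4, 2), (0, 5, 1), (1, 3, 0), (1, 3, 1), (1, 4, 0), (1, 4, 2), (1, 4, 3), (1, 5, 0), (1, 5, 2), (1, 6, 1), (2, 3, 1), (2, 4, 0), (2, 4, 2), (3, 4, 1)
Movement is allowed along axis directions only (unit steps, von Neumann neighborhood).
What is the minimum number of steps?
10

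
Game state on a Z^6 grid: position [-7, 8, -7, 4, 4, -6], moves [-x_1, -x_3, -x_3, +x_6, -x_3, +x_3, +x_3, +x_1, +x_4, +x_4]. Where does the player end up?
(-7, 8, -8, 6, 4, -5)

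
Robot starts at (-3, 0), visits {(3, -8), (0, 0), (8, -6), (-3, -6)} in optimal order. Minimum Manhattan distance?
27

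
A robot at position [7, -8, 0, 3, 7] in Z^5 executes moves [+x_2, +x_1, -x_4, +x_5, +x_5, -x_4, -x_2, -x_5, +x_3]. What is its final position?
(8, -8, 1, 1, 8)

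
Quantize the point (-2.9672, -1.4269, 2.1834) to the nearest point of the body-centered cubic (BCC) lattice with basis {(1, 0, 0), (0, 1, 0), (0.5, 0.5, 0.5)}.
(-3, -1, 2)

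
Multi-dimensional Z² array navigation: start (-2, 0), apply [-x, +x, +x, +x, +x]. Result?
(1, 0)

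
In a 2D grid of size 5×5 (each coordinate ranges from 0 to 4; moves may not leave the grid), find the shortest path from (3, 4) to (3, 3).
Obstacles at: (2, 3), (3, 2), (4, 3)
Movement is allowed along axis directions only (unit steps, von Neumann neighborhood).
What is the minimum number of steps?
1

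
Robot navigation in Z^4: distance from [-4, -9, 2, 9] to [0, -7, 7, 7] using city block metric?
13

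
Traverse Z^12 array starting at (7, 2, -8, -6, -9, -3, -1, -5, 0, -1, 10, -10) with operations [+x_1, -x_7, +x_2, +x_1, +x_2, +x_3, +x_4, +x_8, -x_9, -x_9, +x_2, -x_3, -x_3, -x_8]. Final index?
(9, 5, -9, -5, -9, -3, -2, -5, -2, -1, 10, -10)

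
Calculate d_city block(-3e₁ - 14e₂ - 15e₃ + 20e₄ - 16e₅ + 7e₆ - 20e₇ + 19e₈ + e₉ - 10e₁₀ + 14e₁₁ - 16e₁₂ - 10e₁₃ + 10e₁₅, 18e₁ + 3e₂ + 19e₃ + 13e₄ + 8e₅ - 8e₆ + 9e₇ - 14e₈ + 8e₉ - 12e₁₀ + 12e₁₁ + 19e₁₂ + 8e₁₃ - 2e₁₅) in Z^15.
256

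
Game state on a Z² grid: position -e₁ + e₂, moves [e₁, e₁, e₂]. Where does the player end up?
(1, 2)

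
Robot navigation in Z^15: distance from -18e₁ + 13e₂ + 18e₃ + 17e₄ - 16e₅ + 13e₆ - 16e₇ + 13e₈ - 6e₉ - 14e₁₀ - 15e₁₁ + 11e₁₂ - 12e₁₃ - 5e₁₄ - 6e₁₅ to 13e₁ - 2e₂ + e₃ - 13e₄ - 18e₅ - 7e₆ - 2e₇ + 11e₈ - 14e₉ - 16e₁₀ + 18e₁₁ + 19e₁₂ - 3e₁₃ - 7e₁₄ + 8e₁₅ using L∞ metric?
33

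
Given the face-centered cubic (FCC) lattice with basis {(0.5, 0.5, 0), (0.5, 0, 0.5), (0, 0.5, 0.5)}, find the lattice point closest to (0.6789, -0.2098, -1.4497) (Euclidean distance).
(0.5, 0, -1.5)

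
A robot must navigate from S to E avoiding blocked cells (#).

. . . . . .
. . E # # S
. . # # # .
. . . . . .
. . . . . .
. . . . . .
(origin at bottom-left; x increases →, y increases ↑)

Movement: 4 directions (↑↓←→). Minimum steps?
5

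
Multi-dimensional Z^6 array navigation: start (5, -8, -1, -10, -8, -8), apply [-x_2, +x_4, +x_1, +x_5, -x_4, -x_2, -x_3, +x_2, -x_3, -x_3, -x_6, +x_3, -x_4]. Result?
(6, -9, -3, -11, -7, -9)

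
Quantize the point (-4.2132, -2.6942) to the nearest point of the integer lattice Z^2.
(-4, -3)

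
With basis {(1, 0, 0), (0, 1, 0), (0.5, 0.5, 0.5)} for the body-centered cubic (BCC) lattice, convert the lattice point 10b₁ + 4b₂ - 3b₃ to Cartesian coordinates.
(8.5, 2.5, -1.5)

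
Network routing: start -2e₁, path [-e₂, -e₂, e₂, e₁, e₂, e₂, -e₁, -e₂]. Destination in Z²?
(-2, 0)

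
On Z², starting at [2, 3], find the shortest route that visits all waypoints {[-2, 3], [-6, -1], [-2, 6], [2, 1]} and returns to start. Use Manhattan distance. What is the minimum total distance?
30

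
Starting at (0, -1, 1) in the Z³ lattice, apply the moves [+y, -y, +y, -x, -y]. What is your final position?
(-1, -1, 1)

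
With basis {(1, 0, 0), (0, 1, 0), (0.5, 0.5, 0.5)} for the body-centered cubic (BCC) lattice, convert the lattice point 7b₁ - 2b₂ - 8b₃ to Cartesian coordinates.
(3, -6, -4)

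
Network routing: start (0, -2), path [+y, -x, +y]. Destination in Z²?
(-1, 0)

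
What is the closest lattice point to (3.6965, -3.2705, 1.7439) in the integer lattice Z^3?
(4, -3, 2)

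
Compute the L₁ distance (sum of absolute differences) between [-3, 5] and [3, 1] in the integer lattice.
10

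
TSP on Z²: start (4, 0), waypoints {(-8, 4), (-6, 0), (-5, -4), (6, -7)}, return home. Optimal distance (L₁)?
50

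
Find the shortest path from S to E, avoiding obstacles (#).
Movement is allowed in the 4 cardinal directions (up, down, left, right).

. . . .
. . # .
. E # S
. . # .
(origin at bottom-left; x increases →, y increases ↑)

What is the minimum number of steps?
6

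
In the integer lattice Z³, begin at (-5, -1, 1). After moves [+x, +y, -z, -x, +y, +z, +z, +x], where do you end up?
(-4, 1, 2)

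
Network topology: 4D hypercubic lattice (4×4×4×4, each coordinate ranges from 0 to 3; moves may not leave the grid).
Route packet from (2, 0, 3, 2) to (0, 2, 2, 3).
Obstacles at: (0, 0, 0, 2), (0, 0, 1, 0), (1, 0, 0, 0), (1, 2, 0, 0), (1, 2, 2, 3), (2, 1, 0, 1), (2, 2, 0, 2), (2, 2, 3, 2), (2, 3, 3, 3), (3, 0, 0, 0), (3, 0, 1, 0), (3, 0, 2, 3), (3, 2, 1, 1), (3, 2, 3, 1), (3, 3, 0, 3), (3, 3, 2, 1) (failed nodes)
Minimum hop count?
6
(one shortest path: (2, 0, 3, 2) → (1, 0, 3, 2) → (0, 0, 3, 2) → (0, 1, 3, 2) → (0, 2, 3, 2) → (0, 2, 2, 2) → (0, 2, 2, 3))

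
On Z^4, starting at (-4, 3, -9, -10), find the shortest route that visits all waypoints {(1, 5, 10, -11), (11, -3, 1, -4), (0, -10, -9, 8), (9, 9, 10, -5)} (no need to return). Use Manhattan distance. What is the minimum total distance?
109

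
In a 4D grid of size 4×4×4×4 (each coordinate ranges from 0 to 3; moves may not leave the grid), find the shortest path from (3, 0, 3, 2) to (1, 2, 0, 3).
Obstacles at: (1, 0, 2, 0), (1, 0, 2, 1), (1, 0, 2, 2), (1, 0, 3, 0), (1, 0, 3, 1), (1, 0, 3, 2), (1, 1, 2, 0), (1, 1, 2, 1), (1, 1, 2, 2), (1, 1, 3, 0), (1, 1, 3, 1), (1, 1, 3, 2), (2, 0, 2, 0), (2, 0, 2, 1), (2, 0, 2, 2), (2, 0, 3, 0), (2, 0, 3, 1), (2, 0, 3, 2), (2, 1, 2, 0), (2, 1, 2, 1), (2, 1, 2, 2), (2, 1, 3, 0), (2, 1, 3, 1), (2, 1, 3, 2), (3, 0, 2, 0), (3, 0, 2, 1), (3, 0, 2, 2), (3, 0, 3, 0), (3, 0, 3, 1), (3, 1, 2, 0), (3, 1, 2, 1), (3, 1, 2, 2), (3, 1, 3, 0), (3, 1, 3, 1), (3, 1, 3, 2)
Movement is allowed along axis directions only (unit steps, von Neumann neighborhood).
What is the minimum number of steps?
8
(one shortest path: (3, 0, 3, 2) → (3, 0, 3, 3) → (2, 0, 3, 3) → (1, 0, 3, 3) → (1, 1, 3, 3) → (1, 2, 3, 3) → (1, 2, 2, 3) → (1, 2, 1, 3) → (1, 2, 0, 3))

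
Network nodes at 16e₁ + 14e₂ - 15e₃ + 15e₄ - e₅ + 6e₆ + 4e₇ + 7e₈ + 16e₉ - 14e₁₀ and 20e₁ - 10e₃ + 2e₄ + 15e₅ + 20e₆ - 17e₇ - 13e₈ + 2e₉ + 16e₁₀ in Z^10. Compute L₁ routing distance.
151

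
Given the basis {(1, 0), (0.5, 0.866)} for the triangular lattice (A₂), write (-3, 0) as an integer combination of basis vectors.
-3b₁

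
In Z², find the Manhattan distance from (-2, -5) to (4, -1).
10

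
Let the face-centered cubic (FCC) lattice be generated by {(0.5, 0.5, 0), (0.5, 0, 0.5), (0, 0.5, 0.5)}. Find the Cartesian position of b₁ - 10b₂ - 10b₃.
(-4.5, -4.5, -10)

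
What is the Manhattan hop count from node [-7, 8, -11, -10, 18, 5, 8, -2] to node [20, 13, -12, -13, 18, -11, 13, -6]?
61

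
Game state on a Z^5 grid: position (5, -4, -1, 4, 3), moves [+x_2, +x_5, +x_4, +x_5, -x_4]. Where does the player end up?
(5, -3, -1, 4, 5)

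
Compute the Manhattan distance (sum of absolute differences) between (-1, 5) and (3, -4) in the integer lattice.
13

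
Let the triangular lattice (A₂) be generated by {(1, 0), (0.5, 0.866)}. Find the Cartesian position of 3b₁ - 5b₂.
(0.5, -4.33)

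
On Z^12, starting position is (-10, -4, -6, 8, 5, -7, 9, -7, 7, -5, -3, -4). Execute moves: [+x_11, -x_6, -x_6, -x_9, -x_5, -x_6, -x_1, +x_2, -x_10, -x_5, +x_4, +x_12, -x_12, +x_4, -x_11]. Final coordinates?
(-11, -3, -6, 10, 3, -10, 9, -7, 6, -6, -3, -4)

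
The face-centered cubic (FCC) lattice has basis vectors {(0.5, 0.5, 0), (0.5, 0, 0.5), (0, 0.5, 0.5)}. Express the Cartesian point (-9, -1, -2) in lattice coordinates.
-8b₁ - 10b₂ + 6b₃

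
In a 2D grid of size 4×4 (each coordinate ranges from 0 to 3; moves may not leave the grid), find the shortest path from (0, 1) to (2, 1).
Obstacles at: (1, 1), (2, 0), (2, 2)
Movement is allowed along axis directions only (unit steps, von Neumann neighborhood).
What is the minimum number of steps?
8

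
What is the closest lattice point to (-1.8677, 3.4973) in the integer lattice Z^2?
(-2, 3)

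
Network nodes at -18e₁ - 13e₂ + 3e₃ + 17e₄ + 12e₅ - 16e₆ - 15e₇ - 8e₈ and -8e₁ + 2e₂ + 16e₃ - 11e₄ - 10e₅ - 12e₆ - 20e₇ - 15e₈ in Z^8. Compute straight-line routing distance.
43.0349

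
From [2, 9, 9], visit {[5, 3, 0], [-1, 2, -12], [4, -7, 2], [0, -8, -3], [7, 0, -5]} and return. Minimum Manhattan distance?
100
(one optimal route: (2, 9, 9) → (5, 3, 0) → (7, 0, -5) → (-1, 2, -12) → (0, -8, -3) → (4, -7, 2) → (2, 9, 9))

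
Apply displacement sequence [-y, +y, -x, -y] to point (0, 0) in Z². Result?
(-1, -1)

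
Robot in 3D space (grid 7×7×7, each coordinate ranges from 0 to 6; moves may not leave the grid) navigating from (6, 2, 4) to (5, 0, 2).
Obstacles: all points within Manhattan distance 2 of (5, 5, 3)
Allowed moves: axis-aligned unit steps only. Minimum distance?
5
(one shortest path: (6, 2, 4) → (5, 2, 4) → (5, 1, 4) → (5, 0, 4) → (5, 0, 3) → (5, 0, 2))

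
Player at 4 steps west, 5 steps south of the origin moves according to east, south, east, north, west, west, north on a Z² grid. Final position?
(-4, -4)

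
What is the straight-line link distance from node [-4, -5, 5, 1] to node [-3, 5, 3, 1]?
10.247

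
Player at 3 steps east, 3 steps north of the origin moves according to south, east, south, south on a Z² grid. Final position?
(4, 0)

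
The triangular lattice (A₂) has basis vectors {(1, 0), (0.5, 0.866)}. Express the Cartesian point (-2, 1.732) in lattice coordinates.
-3b₁ + 2b₂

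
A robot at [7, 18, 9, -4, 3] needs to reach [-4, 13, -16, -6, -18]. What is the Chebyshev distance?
25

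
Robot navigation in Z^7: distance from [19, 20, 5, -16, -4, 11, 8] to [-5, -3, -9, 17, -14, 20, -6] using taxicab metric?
127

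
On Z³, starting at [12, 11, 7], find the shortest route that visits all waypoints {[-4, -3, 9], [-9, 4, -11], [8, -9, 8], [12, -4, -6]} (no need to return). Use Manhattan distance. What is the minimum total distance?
102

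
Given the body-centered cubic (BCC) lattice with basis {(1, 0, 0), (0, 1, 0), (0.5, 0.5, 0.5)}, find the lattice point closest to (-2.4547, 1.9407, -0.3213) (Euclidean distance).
(-2.5, 1.5, -0.5)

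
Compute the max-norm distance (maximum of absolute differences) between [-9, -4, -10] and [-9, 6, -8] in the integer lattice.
10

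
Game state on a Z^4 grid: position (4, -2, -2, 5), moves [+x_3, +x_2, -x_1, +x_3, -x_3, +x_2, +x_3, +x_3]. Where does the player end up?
(3, 0, 1, 5)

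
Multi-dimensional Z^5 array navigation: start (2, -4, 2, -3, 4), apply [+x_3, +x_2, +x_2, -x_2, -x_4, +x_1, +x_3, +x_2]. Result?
(3, -2, 4, -4, 4)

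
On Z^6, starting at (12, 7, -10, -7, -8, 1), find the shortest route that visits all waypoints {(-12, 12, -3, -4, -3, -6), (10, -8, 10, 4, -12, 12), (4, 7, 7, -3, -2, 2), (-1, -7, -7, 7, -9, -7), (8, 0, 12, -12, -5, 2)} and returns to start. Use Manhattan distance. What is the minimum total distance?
266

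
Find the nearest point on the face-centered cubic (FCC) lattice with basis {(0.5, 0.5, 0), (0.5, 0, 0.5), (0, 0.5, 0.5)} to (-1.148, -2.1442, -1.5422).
(-1.5, -2, -1.5)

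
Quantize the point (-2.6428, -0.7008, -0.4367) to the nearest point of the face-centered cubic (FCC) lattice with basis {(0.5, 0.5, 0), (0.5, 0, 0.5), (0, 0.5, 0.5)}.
(-2.5, -1, -0.5)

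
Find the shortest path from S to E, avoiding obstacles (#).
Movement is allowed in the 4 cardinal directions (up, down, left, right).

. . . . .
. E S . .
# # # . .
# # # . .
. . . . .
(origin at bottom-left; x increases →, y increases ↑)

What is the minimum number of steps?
1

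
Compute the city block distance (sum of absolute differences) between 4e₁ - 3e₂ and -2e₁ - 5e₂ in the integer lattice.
8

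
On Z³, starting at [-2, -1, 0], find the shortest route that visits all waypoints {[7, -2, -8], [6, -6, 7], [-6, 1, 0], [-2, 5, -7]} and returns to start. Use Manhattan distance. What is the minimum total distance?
78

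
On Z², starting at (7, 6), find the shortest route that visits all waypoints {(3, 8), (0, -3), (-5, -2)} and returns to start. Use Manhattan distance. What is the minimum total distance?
46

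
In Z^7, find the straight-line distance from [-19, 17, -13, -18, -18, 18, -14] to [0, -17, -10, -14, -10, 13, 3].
43.8178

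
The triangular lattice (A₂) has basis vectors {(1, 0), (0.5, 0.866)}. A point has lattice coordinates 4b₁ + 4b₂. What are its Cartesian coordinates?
(6, 3.464)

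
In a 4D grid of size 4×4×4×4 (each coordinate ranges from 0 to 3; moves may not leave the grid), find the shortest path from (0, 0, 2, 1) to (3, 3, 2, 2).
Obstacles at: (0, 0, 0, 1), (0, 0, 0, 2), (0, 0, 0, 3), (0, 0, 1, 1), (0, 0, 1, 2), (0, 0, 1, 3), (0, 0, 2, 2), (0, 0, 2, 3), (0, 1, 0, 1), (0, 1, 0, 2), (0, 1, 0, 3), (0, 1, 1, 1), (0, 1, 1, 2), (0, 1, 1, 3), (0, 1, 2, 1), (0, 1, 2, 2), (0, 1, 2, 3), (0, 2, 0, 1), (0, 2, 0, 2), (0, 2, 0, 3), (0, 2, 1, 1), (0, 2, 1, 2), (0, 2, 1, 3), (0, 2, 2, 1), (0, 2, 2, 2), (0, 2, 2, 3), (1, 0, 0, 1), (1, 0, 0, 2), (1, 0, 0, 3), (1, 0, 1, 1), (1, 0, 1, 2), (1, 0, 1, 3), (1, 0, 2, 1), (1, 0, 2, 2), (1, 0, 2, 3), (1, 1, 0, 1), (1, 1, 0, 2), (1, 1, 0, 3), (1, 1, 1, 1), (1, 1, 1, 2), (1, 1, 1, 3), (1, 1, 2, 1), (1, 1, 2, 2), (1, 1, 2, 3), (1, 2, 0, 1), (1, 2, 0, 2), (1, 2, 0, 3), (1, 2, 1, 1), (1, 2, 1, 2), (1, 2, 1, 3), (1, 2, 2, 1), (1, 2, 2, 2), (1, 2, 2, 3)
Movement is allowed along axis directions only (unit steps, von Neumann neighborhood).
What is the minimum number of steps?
9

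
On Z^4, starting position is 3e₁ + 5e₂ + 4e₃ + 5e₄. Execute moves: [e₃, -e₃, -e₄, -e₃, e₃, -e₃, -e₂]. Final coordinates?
(3, 4, 3, 4)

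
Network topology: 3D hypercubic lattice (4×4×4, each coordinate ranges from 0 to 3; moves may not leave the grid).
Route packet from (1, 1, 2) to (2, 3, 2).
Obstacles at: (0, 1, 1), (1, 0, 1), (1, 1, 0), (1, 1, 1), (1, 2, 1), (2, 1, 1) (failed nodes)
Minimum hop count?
3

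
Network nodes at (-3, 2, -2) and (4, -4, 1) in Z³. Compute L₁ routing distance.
16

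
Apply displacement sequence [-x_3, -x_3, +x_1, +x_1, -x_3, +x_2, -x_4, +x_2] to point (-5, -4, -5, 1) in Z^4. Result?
(-3, -2, -8, 0)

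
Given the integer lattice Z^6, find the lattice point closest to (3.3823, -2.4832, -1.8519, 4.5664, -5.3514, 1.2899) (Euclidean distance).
(3, -2, -2, 5, -5, 1)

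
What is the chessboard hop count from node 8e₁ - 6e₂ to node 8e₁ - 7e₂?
1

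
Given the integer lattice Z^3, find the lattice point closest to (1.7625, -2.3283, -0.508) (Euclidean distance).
(2, -2, -1)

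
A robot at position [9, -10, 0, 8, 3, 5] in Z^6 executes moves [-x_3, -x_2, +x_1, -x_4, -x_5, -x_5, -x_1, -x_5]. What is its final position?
(9, -11, -1, 7, 0, 5)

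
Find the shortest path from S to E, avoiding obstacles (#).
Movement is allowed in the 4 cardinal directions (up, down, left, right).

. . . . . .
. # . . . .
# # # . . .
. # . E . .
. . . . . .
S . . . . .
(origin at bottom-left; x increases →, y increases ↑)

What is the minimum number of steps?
5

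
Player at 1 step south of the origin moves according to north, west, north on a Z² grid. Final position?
(-1, 1)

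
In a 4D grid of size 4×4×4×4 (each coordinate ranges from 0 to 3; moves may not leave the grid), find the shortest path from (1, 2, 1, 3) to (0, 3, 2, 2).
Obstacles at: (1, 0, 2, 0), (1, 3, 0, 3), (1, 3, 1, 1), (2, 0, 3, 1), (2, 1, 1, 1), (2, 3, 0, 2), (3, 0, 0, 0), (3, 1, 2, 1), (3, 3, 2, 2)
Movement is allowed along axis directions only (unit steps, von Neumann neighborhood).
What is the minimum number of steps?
4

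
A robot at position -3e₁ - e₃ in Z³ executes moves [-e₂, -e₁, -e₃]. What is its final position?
(-4, -1, -2)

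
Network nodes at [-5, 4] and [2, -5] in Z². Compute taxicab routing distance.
16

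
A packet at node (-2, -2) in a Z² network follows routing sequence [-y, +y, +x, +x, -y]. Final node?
(0, -3)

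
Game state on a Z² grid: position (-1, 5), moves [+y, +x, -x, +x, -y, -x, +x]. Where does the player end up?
(0, 5)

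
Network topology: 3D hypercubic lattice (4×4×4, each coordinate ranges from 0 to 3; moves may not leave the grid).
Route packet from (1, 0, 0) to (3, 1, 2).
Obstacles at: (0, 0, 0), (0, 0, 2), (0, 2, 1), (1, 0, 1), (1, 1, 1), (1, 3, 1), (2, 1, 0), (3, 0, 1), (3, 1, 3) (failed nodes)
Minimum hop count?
5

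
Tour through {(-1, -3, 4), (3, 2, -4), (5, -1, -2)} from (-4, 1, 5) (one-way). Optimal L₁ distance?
29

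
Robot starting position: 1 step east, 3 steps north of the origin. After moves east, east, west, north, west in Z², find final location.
(1, 4)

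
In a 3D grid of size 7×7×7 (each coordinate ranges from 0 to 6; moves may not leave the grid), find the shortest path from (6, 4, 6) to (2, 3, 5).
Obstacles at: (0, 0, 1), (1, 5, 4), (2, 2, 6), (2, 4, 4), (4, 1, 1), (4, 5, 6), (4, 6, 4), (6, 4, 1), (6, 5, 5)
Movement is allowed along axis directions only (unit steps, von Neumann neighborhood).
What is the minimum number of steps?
6
(one shortest path: (6, 4, 6) → (5, 4, 6) → (4, 4, 6) → (3, 4, 6) → (2, 4, 6) → (2, 3, 6) → (2, 3, 5))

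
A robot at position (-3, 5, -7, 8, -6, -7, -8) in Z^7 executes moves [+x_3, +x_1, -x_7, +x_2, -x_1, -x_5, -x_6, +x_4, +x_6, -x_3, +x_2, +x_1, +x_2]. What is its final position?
(-2, 8, -7, 9, -7, -7, -9)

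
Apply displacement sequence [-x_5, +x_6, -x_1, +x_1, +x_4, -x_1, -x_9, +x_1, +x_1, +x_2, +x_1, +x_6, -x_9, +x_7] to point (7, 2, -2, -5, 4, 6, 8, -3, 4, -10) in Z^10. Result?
(9, 3, -2, -4, 3, 8, 9, -3, 2, -10)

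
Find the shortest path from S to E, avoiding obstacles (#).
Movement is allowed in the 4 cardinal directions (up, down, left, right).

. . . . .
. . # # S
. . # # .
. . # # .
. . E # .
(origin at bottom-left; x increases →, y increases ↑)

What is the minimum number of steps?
9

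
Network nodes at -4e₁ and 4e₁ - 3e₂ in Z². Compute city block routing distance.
11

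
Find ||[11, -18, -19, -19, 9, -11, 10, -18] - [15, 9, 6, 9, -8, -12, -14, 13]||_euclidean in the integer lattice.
63.0952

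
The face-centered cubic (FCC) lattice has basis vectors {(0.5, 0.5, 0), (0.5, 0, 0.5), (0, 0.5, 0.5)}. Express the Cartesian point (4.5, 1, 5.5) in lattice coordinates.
9b₂ + 2b₃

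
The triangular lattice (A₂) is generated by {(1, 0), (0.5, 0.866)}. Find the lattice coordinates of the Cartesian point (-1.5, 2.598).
-3b₁ + 3b₂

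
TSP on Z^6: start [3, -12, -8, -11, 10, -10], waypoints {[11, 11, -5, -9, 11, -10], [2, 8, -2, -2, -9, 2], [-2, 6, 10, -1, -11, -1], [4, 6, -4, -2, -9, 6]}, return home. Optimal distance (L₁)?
208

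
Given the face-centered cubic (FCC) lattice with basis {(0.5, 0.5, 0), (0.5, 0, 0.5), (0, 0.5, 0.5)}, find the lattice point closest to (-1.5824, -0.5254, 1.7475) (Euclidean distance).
(-1.5, -0.5, 2)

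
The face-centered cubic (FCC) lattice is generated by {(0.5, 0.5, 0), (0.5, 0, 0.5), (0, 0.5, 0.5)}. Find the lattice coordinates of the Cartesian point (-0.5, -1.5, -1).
-b₁ - 2b₃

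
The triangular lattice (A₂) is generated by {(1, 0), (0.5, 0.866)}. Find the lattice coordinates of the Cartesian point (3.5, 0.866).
3b₁ + b₂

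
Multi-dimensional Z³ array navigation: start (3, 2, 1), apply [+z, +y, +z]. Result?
(3, 3, 3)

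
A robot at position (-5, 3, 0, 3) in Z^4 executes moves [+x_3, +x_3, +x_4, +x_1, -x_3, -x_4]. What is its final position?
(-4, 3, 1, 3)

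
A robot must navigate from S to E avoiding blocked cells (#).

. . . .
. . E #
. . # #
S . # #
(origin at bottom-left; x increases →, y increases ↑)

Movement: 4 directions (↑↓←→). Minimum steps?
4
(one shortest path: (0, 0) → (1, 0) → (1, 1) → (1, 2) → (2, 2))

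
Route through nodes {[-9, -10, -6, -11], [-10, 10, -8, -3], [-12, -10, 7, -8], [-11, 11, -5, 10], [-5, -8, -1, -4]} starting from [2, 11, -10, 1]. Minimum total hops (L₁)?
113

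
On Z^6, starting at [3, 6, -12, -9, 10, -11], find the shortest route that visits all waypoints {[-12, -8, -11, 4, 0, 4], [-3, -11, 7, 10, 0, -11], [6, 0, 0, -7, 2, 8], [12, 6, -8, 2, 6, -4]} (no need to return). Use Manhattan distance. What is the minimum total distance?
185
(one optimal route: (3, 6, -12, -9, 10, -11) → (12, 6, -8, 2, 6, -4) → (6, 0, 0, -7, 2, 8) → (-12, -8, -11, 4, 0, 4) → (-3, -11, 7, 10, 0, -11))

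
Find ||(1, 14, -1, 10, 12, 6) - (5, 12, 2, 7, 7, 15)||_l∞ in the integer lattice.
9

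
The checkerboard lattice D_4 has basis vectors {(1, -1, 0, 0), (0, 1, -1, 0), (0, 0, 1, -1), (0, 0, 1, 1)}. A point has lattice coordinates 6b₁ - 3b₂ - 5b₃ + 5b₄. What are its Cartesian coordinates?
(6, -9, 3, 10)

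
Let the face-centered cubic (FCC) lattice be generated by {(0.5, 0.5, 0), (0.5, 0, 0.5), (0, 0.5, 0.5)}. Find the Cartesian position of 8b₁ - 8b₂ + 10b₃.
(0, 9, 1)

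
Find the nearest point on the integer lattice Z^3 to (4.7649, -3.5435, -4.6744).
(5, -4, -5)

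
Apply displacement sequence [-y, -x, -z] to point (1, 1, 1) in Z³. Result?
(0, 0, 0)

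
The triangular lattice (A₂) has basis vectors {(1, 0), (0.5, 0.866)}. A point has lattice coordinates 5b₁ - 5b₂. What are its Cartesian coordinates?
(2.5, -4.33)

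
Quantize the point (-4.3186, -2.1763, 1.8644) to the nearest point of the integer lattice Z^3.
(-4, -2, 2)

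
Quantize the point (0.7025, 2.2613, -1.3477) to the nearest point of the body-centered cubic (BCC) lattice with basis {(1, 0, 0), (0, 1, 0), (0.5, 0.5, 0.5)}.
(0.5, 2.5, -1.5)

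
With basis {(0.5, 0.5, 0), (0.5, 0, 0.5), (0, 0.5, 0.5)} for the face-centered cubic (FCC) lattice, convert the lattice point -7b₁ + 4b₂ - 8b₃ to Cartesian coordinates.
(-1.5, -7.5, -2)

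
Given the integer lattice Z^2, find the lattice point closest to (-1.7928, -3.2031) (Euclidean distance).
(-2, -3)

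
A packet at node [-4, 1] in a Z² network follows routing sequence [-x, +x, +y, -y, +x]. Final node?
(-3, 1)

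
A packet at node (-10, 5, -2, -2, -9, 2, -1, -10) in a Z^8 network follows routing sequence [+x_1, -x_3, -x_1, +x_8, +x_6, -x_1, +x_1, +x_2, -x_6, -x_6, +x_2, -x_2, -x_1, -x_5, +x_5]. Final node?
(-11, 6, -3, -2, -9, 1, -1, -9)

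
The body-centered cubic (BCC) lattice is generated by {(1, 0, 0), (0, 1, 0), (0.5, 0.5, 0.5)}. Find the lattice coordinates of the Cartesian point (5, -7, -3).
8b₁ - 4b₂ - 6b₃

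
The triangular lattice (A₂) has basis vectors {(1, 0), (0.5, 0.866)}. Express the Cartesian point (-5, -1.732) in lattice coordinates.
-4b₁ - 2b₂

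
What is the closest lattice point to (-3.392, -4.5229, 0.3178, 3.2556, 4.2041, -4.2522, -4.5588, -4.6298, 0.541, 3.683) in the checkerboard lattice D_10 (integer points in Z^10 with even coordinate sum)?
(-3, -5, 0, 3, 4, -4, -5, -5, 1, 4)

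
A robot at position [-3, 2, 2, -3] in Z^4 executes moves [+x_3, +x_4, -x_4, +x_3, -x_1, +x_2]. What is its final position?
(-4, 3, 4, -3)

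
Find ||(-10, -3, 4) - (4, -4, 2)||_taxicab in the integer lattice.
17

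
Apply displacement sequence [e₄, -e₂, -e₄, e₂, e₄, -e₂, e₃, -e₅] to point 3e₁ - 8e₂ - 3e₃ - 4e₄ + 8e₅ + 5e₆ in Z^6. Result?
(3, -9, -2, -3, 7, 5)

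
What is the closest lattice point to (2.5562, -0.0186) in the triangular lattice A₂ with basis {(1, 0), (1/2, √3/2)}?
(3, 0)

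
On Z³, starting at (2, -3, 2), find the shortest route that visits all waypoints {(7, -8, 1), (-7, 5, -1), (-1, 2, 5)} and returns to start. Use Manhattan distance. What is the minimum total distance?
66
(one optimal route: (2, -3, 2) → (7, -8, 1) → (-7, 5, -1) → (-1, 2, 5) → (2, -3, 2))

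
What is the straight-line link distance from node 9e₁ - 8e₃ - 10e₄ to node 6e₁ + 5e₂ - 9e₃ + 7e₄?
18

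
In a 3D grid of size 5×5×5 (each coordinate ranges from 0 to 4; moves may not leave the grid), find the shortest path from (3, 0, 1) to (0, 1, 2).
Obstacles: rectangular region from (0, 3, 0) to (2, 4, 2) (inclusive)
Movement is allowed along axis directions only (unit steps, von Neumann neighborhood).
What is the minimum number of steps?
5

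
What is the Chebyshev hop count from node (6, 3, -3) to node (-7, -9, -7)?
13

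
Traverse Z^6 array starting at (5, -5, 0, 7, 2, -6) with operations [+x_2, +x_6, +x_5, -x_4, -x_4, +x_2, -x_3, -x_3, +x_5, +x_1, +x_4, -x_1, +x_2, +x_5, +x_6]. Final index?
(5, -2, -2, 6, 5, -4)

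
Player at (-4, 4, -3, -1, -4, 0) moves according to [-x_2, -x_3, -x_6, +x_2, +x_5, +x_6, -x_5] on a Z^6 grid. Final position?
(-4, 4, -4, -1, -4, 0)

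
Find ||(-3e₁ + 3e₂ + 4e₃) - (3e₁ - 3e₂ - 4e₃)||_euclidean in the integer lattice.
11.6619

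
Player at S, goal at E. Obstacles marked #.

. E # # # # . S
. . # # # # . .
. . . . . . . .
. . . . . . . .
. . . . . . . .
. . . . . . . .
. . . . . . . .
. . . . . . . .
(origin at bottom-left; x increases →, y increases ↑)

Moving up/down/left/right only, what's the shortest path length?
10
(one shortest path: (7, 7) → (6, 7) → (6, 6) → (6, 5) → (5, 5) → (4, 5) → (3, 5) → (2, 5) → (1, 5) → (1, 6) → (1, 7))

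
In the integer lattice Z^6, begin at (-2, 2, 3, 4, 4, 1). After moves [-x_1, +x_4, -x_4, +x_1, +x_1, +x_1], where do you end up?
(0, 2, 3, 4, 4, 1)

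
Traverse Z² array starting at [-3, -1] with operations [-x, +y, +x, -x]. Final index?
(-4, 0)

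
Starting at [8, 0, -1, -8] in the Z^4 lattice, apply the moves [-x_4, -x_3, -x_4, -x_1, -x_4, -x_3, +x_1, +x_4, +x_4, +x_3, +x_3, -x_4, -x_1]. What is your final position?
(7, 0, -1, -10)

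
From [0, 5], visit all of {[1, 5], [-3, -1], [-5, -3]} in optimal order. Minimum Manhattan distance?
15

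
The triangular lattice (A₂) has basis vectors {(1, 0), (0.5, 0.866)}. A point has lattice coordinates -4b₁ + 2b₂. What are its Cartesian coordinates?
(-3, 1.732)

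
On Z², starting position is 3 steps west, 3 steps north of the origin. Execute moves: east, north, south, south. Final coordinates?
(-2, 2)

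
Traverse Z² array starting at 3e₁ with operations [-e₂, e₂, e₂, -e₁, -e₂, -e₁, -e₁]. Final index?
(0, 0)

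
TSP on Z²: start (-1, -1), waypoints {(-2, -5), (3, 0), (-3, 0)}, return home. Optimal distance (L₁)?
22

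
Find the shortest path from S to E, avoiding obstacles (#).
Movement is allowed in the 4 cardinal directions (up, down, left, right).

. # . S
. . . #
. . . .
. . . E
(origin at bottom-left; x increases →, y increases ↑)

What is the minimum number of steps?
5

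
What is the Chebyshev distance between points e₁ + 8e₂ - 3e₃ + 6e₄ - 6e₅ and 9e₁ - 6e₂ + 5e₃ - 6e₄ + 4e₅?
14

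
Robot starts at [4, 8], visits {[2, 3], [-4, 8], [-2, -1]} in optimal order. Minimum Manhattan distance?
26
(one optimal route: (4, 8) → (2, 3) → (-2, -1) → (-4, 8))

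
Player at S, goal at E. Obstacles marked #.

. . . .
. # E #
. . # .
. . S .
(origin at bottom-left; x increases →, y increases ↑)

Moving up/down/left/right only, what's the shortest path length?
8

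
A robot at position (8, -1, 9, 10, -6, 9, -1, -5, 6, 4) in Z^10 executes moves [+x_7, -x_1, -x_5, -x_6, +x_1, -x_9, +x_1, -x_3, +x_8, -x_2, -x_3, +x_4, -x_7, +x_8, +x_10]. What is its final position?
(9, -2, 7, 11, -7, 8, -1, -3, 5, 5)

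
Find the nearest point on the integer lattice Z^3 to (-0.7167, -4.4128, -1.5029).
(-1, -4, -2)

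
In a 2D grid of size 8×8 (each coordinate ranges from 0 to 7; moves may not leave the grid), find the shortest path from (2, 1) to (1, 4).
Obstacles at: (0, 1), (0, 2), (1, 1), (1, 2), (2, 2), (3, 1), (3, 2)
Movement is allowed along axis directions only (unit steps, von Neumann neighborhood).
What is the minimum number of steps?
10
(one shortest path: (2, 1) → (2, 0) → (3, 0) → (4, 0) → (4, 1) → (4, 2) → (4, 3) → (3, 3) → (2, 3) → (1, 3) → (1, 4))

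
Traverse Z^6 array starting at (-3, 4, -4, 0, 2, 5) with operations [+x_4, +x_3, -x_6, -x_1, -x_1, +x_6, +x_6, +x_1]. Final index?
(-4, 4, -3, 1, 2, 6)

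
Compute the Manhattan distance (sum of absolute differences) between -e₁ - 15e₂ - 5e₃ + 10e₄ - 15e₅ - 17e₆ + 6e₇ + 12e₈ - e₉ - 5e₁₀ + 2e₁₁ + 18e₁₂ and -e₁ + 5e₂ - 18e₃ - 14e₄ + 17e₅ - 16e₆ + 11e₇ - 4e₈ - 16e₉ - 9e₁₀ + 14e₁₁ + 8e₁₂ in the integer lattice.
152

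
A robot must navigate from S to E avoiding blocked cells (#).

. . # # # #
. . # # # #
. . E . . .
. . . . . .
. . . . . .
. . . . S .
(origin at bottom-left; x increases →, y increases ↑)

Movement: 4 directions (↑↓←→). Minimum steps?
5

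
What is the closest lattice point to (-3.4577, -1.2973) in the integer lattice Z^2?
(-3, -1)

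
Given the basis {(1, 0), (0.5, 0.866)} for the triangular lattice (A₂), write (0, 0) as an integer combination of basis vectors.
0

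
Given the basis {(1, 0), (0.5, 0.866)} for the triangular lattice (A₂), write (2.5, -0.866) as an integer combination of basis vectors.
3b₁ - b₂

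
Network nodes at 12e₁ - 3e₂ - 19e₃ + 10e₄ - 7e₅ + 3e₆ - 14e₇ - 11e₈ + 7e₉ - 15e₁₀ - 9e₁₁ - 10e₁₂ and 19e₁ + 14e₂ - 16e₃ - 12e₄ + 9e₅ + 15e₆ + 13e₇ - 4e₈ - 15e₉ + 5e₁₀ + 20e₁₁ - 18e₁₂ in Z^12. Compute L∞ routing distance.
29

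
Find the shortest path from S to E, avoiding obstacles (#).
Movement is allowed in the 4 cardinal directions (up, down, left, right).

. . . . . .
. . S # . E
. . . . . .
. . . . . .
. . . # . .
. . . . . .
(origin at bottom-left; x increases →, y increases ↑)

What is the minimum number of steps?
5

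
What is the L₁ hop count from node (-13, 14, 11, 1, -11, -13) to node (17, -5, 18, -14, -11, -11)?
73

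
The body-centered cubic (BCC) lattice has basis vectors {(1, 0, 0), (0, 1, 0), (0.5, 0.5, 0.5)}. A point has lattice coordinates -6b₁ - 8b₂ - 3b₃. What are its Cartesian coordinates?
(-7.5, -9.5, -1.5)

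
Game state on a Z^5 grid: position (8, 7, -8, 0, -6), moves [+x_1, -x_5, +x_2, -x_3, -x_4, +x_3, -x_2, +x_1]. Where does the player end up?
(10, 7, -8, -1, -7)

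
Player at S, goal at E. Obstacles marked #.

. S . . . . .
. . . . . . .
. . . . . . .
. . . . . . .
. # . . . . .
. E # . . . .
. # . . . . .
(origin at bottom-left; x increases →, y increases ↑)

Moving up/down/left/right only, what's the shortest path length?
7
(one shortest path: (1, 6) → (0, 6) → (0, 5) → (0, 4) → (0, 3) → (0, 2) → (0, 1) → (1, 1))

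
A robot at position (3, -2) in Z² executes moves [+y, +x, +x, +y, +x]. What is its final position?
(6, 0)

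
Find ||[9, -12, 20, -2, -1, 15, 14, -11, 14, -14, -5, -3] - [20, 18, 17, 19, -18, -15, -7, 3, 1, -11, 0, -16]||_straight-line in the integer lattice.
60.5723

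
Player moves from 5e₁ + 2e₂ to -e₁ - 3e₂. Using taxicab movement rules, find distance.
11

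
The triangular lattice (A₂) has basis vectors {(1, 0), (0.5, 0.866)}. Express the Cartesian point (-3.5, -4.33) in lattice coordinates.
-b₁ - 5b₂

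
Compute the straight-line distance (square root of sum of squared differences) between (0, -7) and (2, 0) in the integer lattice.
7.28011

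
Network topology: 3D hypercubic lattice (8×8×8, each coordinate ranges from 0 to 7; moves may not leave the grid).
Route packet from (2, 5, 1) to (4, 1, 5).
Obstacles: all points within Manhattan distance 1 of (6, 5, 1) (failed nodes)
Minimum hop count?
10
(one shortest path: (2, 5, 1) → (3, 5, 1) → (4, 5, 1) → (4, 4, 1) → (4, 3, 1) → (4, 2, 1) → (4, 1, 1) → (4, 1, 2) → (4, 1, 3) → (4, 1, 4) → (4, 1, 5))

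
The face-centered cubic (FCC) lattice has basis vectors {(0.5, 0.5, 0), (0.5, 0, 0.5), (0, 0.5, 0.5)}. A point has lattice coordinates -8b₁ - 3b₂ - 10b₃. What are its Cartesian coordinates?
(-5.5, -9, -6.5)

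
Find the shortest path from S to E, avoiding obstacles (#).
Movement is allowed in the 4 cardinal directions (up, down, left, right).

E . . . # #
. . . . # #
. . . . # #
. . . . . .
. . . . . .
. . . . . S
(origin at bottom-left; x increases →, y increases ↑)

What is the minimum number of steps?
10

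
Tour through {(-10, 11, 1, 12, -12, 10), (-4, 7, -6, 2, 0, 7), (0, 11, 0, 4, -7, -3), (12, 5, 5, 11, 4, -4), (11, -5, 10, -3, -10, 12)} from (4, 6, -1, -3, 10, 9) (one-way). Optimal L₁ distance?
212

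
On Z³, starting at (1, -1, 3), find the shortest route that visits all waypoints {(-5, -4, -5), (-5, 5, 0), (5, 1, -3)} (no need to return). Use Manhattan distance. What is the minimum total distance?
43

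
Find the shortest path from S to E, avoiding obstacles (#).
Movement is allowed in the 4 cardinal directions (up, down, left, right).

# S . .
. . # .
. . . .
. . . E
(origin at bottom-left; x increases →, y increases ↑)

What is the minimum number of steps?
5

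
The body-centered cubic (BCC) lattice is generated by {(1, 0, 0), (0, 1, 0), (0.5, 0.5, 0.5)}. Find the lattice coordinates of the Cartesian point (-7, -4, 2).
-9b₁ - 6b₂ + 4b₃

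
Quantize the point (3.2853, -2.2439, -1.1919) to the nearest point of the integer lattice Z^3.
(3, -2, -1)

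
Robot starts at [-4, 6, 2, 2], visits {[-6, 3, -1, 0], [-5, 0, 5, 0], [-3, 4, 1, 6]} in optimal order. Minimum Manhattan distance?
30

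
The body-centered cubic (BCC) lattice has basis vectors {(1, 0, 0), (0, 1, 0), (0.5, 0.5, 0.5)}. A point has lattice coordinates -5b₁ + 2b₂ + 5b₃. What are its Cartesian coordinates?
(-2.5, 4.5, 2.5)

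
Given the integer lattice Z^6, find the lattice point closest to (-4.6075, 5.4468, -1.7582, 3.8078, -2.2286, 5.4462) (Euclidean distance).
(-5, 5, -2, 4, -2, 5)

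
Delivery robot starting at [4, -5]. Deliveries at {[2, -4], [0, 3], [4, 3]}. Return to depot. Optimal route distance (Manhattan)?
24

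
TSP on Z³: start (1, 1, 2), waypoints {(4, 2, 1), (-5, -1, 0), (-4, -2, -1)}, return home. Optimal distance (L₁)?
32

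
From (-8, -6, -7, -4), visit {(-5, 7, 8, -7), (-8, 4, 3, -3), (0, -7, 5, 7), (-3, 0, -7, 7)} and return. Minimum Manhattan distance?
116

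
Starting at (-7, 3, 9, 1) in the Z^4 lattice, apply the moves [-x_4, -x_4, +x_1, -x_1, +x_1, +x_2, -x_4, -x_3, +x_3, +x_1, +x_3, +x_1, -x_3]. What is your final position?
(-4, 4, 9, -2)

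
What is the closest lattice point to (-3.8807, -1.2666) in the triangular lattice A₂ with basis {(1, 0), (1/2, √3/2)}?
(-4, -1.732)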